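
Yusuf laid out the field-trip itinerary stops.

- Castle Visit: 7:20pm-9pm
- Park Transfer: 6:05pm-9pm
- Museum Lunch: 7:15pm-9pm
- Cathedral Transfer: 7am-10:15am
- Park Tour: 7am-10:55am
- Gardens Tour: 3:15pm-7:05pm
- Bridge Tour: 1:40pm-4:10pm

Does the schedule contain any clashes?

Two intervals overlap when each starts before the other ends.
Sorted by start: Cathedral Transfer, Park Tour, Bridge Tour, Gardens Tour, Park Transfer, Museum Lunch, Castle Visit.
Park Tour starts before Cathedral Transfer ends → Cathedral Transfer and Park Tour overlap.
That's a conflict, so the schedule is not conflict-free.

Yes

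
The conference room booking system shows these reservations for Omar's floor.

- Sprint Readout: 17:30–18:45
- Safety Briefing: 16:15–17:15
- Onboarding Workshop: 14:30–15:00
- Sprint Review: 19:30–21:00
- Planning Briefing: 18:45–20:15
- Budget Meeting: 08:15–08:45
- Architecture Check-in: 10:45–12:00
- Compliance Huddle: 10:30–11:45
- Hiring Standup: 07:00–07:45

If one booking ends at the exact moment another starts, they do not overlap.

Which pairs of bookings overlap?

Two intervals overlap when each starts before the other ends.
Sorted by start: Hiring Standup, Budget Meeting, Compliance Huddle, Architecture Check-in, Onboarding Workshop, Safety Briefing, Sprint Readout, Planning Briefing, Sprint Review.
Budget Meeting starts after Hiring Standup ends, so Hiring Standup has no further overlaps.
Compliance Huddle starts after Budget Meeting ends, so Budget Meeting has no further overlaps.
Architecture Check-in starts before Compliance Huddle ends → Compliance Huddle and Architecture Check-in overlap.
Onboarding Workshop starts after Compliance Huddle ends, so Compliance Huddle has no further overlaps.
Onboarding Workshop starts after Architecture Check-in ends, so Architecture Check-in has no further overlaps.
Safety Briefing starts after Onboarding Workshop ends, so Onboarding Workshop has no further overlaps.
Sprint Readout starts after Safety Briefing ends, so Safety Briefing has no further overlaps.
Planning Briefing starts exactly when Sprint Readout ends (back-to-back, no overlap), so Sprint Readout has no further overlaps.
Sprint Review starts before Planning Briefing ends → Planning Briefing and Sprint Review overlap.

Architecture Check-in & Compliance Huddle, Planning Briefing & Sprint Review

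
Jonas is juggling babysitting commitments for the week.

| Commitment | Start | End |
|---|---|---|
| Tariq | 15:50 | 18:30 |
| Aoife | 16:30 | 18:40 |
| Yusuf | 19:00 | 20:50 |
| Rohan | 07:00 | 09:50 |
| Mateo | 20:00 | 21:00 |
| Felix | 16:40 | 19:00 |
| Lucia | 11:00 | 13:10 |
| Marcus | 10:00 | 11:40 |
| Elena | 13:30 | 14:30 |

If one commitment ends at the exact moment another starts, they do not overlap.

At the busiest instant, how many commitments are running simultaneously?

3

Walk through starts and ends in time order (an end at T is processed before a start at T):
07:00 start Rohan → 1
09:50 end Rohan → 0
10:00 start Marcus → 1
11:00 start Lucia → 2
11:40 end Marcus → 1
13:10 end Lucia → 0
13:30 start Elena → 1
14:30 end Elena → 0
15:50 start Tariq → 1
16:30 start Aoife → 2
16:40 start Felix → 3
18:30 end Tariq → 2
18:40 end Aoife → 1
19:00 end Felix → 0
19:00 start Yusuf → 1
20:00 start Mateo → 2
20:50 end Yusuf → 1
21:00 end Mateo → 0
Peak is 3, at 16:40 (Aoife, Felix, Tariq).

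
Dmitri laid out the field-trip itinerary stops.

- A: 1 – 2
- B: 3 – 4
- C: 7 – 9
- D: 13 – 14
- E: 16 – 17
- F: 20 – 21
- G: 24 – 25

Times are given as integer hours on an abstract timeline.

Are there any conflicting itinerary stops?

No

Sorted by start: A, B, C, D, E, F, G.
B starts after A ends, so nothing later overlaps A either.
C starts after B ends, so nothing later overlaps B either.
D starts after C ends, so nothing later overlaps C either.
E starts after D ends, so nothing later overlaps D either.
F starts after E ends, so nothing later overlaps E either.
G starts after F ends.
Every pair is clear; the schedule has no overlaps.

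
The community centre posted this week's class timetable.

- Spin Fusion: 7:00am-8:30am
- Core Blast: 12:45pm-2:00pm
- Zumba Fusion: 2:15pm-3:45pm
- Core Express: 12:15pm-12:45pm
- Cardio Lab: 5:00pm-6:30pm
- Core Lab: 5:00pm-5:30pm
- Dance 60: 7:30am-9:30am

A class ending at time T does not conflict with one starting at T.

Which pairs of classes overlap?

Cardio Lab & Core Lab, Dance 60 & Spin Fusion

Sorted by start: Spin Fusion, Dance 60, Core Express, Core Blast, Zumba Fusion, Cardio Lab, Core Lab.
Dance 60 starts before Spin Fusion ends → Spin Fusion and Dance 60 overlap.
Core Express starts after Spin Fusion ends; Spin Fusion is clear from here.
Core Express starts after Dance 60 ends; Dance 60 is clear from here.
Core Blast starts exactly when Core Express ends (back-to-back, no overlap); Core Express is clear from here.
Zumba Fusion starts after Core Blast ends; Core Blast is clear from here.
Cardio Lab starts after Zumba Fusion ends; Zumba Fusion is clear from here.
Core Lab starts before Cardio Lab ends → Cardio Lab and Core Lab overlap.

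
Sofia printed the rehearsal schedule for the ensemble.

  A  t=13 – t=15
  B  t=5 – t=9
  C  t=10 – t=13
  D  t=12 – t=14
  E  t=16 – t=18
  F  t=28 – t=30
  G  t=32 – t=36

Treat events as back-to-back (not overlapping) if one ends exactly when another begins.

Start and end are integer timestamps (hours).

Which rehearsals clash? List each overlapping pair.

A & D, C & D

Sorted by start: B, C, D, A, E, F, G.
C starts after B ends — done with B.
D starts before C ends → C and D overlap.
A starts exactly when C ends (back-to-back, no overlap) — done with C.
A starts before D ends → D and A overlap.
E starts after D ends — done with D.
E starts after A ends — done with A.
F starts after E ends — done with E.
G starts after F ends.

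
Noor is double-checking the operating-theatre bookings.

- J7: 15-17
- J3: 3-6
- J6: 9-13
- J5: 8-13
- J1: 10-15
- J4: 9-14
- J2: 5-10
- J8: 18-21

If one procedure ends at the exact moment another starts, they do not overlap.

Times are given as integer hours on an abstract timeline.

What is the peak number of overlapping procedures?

4

Sweep the timeline, counting +1 at each start and −1 at each end (ends before starts at a tie):
3 start J3 → 1
5 start J2 → 2
6 end J3 → 1
8 start J5 → 2
9 start J4 → 3
9 start J6 → 4
10 end J2 → 3
10 start J1 → 4
13 end J5 → 3
13 end J6 → 2
14 end J4 → 1
15 end J1 → 0
15 start J7 → 1
17 end J7 → 0
18 start J8 → 1
21 end J8 → 0
Peak is 4, at 9 (J2, J4, J5, J6).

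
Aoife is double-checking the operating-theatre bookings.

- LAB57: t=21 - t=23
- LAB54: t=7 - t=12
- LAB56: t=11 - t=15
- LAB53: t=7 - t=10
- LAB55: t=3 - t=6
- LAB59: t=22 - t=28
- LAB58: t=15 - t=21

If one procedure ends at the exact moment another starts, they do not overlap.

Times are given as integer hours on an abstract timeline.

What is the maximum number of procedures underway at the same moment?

2

Sort all start/end points and keep a running count:
t=3 start LAB55 → 1
t=6 end LAB55 → 0
t=7 start LAB53 → 1
t=7 start LAB54 → 2
t=10 end LAB53 → 1
t=11 start LAB56 → 2
t=12 end LAB54 → 1
t=15 end LAB56 → 0
t=15 start LAB58 → 1
t=21 end LAB58 → 0
t=21 start LAB57 → 1
t=22 start LAB59 → 2
t=23 end LAB57 → 1
t=28 end LAB59 → 0
Peak is 2, at t=7 (LAB53, LAB54).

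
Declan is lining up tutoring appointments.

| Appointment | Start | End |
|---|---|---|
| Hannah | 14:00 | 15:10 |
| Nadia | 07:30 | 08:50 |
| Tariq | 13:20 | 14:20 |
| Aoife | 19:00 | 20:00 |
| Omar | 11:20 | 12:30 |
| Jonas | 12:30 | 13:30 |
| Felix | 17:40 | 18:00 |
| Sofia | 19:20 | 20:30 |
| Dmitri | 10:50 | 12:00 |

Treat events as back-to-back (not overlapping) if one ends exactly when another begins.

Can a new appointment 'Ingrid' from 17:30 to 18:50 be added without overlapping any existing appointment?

No — it overlaps Felix

Nadia: ends 08:50 at or before Ingrid starts 17:30 → clear.
Dmitri: ends 12:00 at or before Ingrid starts 17:30 → clear.
Omar: ends 12:30 at or before Ingrid starts 17:30 → clear.
Jonas: ends 13:30 at or before Ingrid starts 17:30 → clear.
Tariq: ends 14:20 at or before Ingrid starts 17:30 → clear.
Hannah: ends 15:10 at or before Ingrid starts 17:30 → clear.
Felix: starts 17:40 before Ingrid ends 18:50, and ends 18:00 after Ingrid starts 17:30 → overlap.
Aoife: starts 19:00 at or after Ingrid ends 18:50 → clear.
Sofia: starts 19:20 at or after Ingrid ends 18:50 → clear.
Ingrid overlaps Felix.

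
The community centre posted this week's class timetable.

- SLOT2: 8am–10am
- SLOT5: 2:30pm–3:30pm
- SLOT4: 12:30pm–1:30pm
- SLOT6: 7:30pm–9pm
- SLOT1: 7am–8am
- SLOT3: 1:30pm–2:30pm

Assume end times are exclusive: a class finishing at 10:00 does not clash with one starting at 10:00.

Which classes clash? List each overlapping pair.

Check each pair: they overlap iff neither finishes before the other starts.
Sorted by start: SLOT1, SLOT2, SLOT4, SLOT3, SLOT5, SLOT6.
SLOT2 starts exactly when SLOT1 ends (back-to-back, no overlap); SLOT1 is clear from here.
SLOT4 starts after SLOT2 ends; SLOT2 is clear from here.
SLOT3 starts exactly when SLOT4 ends (back-to-back, no overlap); SLOT4 is clear from here.
SLOT5 starts exactly when SLOT3 ends (back-to-back, no overlap); SLOT3 is clear from here.
SLOT6 starts after SLOT5 ends.

no overlapping pairs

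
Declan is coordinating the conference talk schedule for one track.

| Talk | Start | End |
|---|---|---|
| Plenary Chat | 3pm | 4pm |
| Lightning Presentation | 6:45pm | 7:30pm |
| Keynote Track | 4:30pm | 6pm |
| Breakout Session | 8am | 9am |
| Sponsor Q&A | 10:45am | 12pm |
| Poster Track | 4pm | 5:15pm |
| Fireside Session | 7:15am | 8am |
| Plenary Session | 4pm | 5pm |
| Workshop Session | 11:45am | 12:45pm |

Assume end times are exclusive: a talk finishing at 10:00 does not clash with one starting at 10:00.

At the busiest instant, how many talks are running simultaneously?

Walk through starts and ends in time order (an end at T is processed before a start at T):
7:15am start Fireside Session → 1
8am end Fireside Session → 0
8am start Breakout Session → 1
9am end Breakout Session → 0
10:45am start Sponsor Q&A → 1
11:45am start Workshop Session → 2
12pm end Sponsor Q&A → 1
12:45pm end Workshop Session → 0
3pm start Plenary Chat → 1
4pm end Plenary Chat → 0
4pm start Plenary Session → 1
4pm start Poster Track → 2
4:30pm start Keynote Track → 3
5pm end Plenary Session → 2
5:15pm end Poster Track → 1
6pm end Keynote Track → 0
6:45pm start Lightning Presentation → 1
7:30pm end Lightning Presentation → 0
Peak is 3, at 4:30pm (Keynote Track, Plenary Session, Poster Track).

3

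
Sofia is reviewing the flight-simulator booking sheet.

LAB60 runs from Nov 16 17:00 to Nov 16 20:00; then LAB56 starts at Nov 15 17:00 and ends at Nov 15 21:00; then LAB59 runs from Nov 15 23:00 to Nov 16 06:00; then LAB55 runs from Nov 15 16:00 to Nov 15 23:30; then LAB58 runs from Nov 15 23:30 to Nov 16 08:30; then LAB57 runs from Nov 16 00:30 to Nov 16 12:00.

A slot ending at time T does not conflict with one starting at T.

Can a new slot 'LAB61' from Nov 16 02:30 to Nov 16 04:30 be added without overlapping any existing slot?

LAB55: ends Nov 15 23:30 at or before LAB61 starts Nov 16 02:30 → clear.
LAB56: ends Nov 15 21:00 at or before LAB61 starts Nov 16 02:30 → clear.
LAB59: starts Nov 15 23:00 before LAB61 ends Nov 16 04:30, and ends Nov 16 06:00 after LAB61 starts Nov 16 02:30 → overlap.
LAB58: starts Nov 15 23:30 before LAB61 ends Nov 16 04:30, and ends Nov 16 08:30 after LAB61 starts Nov 16 02:30 → overlap.
LAB57: starts Nov 16 00:30 before LAB61 ends Nov 16 04:30, and ends Nov 16 12:00 after LAB61 starts Nov 16 02:30 → overlap.
LAB60: starts Nov 16 17:00 at or after LAB61 ends Nov 16 04:30 → clear.
LAB61 overlaps LAB57, LAB58, LAB59.

No — it overlaps LAB57, LAB58, LAB59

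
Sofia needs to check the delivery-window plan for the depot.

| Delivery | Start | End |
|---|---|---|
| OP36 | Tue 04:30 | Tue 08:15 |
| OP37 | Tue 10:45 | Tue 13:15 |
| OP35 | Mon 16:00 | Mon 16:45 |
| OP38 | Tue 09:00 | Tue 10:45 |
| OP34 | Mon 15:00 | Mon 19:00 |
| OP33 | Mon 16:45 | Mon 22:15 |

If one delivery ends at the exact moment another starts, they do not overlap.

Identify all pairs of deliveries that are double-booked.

Sorted by start: OP34, OP35, OP33, OP36, OP38, OP37.
OP35 starts before OP34 ends → OP34 and OP35 overlap.
OP33 starts before OP34 ends → OP34 and OP33 overlap.
OP36 starts after OP34 ends, so nothing later overlaps OP34 either.
OP33 starts exactly when OP35 ends (back-to-back, no overlap), so nothing later overlaps OP35 either.
OP36 starts after OP33 ends, so nothing later overlaps OP33 either.
OP38 starts after OP36 ends, so nothing later overlaps OP36 either.
OP37 starts exactly when OP38 ends (back-to-back, no overlap).

OP33 & OP34, OP34 & OP35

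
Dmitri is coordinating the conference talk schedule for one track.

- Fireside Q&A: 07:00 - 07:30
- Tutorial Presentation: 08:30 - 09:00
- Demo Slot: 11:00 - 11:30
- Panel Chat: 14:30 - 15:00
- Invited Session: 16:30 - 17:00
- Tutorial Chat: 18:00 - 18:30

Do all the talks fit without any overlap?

Sorted by start: Fireside Q&A, Tutorial Presentation, Demo Slot, Panel Chat, Invited Session, Tutorial Chat.
Tutorial Presentation starts after Fireside Q&A ends — done with Fireside Q&A.
Demo Slot starts after Tutorial Presentation ends — done with Tutorial Presentation.
Panel Chat starts after Demo Slot ends — done with Demo Slot.
Invited Session starts after Panel Chat ends — done with Panel Chat.
Tutorial Chat starts after Invited Session ends.
Every pair is clear; the schedule has no overlaps.

Yes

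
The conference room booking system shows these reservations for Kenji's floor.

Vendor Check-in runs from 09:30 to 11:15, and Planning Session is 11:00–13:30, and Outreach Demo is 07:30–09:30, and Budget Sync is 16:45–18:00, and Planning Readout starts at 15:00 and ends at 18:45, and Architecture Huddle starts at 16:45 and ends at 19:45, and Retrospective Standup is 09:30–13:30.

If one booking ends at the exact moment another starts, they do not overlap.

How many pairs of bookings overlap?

6

Sorted by start: Outreach Demo, Vendor Check-in, Retrospective Standup, Planning Session, Planning Readout, Architecture Huddle, Budget Sync.
Vendor Check-in starts exactly when Outreach Demo ends (back-to-back, no overlap); Outreach Demo is clear from here.
Retrospective Standup starts before Vendor Check-in ends → Vendor Check-in and Retrospective Standup overlap.
Planning Session starts before Vendor Check-in ends → Vendor Check-in and Planning Session overlap.
Planning Readout starts after Vendor Check-in ends; Vendor Check-in is clear from here.
Planning Session starts before Retrospective Standup ends → Retrospective Standup and Planning Session overlap.
Planning Readout starts after Retrospective Standup ends; Retrospective Standup is clear from here.
Planning Readout starts after Planning Session ends; Planning Session is clear from here.
Architecture Huddle starts before Planning Readout ends → Planning Readout and Architecture Huddle overlap.
Budget Sync starts before Planning Readout ends → Planning Readout and Budget Sync overlap.
Budget Sync starts before Architecture Huddle ends → Architecture Huddle and Budget Sync overlap.
Overlapping pairs: Architecture Huddle & Budget Sync, Architecture Huddle & Planning Readout, Budget Sync & Planning Readout, Planning Session & Retrospective Standup, Planning Session & Vendor Check-in, Retrospective Standup & Vendor Check-in — 6 in total.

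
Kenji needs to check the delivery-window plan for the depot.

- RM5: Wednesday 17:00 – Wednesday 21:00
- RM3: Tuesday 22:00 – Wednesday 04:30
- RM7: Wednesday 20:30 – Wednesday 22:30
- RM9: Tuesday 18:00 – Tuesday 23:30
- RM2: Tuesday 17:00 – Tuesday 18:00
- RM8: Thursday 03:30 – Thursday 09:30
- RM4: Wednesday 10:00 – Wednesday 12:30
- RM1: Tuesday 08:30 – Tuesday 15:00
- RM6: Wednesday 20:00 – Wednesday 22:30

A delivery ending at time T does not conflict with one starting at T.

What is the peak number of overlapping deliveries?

Sweep the timeline, counting +1 at each start and −1 at each end (ends before starts at a tie):
Tuesday 08:30 start RM1 → 1
Tuesday 15:00 end RM1 → 0
Tuesday 17:00 start RM2 → 1
Tuesday 18:00 end RM2 → 0
Tuesday 18:00 start RM9 → 1
Tuesday 22:00 start RM3 → 2
Tuesday 23:30 end RM9 → 1
Wednesday 04:30 end RM3 → 0
Wednesday 10:00 start RM4 → 1
Wednesday 12:30 end RM4 → 0
Wednesday 17:00 start RM5 → 1
Wednesday 20:00 start RM6 → 2
Wednesday 20:30 start RM7 → 3
Wednesday 21:00 end RM5 → 2
Wednesday 22:30 end RM6 → 1
Wednesday 22:30 end RM7 → 0
Thursday 03:30 start RM8 → 1
Thursday 09:30 end RM8 → 0
Peak is 3, at Wednesday 20:30 (RM5, RM6, RM7).

3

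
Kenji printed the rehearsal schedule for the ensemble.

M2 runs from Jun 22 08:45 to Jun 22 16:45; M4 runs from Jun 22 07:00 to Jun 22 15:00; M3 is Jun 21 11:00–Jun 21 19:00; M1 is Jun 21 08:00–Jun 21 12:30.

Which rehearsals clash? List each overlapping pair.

Check each pair: they overlap iff neither finishes before the other starts.
Sorted by start: M1, M3, M4, M2.
M3 starts before M1 ends → M1 and M3 overlap.
M4 starts after M1 ends; M1 is clear from here.
M4 starts after M3 ends; M3 is clear from here.
M2 starts before M4 ends → M4 and M2 overlap.

M1 & M3, M2 & M4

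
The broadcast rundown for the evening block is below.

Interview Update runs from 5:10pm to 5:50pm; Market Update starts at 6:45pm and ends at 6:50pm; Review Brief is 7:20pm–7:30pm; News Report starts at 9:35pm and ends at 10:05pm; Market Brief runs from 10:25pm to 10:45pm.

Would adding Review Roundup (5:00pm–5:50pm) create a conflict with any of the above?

Interview Update: starts 5:10pm before Review Roundup ends 5:50pm, and ends 5:50pm after Review Roundup starts 5:00pm → overlap.
Market Update: starts 6:45pm at or after Review Roundup ends 5:50pm → clear.
Review Brief: starts 7:20pm at or after Review Roundup ends 5:50pm → clear.
News Report: starts 9:35pm at or after Review Roundup ends 5:50pm → clear.
Market Brief: starts 10:25pm at or after Review Roundup ends 5:50pm → clear.
Review Roundup overlaps Interview Update.

Yes — it overlaps Interview Update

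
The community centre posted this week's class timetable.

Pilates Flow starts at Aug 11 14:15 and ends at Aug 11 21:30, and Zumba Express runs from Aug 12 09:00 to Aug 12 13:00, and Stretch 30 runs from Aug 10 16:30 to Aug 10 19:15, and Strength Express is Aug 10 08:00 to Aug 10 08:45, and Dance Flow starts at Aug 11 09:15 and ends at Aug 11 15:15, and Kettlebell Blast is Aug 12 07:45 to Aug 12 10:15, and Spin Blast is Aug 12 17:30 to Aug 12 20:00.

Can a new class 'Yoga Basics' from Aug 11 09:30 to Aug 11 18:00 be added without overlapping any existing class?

No — it overlaps Dance Flow, Pilates Flow

Strength Express: ends Aug 10 08:45 at or before Yoga Basics starts Aug 11 09:30 → clear.
Stretch 30: ends Aug 10 19:15 at or before Yoga Basics starts Aug 11 09:30 → clear.
Dance Flow: starts Aug 11 09:15 before Yoga Basics ends Aug 11 18:00, and ends Aug 11 15:15 after Yoga Basics starts Aug 11 09:30 → overlap.
Pilates Flow: starts Aug 11 14:15 before Yoga Basics ends Aug 11 18:00, and ends Aug 11 21:30 after Yoga Basics starts Aug 11 09:30 → overlap.
Kettlebell Blast: starts Aug 12 07:45 at or after Yoga Basics ends Aug 11 18:00 → clear.
Zumba Express: starts Aug 12 09:00 at or after Yoga Basics ends Aug 11 18:00 → clear.
Spin Blast: starts Aug 12 17:30 at or after Yoga Basics ends Aug 11 18:00 → clear.
Yoga Basics overlaps Dance Flow, Pilates Flow.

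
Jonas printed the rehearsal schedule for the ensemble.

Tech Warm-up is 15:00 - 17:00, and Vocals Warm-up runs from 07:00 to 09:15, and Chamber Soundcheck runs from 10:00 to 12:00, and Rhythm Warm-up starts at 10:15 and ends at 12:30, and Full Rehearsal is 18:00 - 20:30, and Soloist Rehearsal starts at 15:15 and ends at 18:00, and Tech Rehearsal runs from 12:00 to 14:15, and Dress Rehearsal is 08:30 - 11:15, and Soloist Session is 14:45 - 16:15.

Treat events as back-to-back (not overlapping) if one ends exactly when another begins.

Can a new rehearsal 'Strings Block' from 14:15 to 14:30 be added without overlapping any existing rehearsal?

Vocals Warm-up: ends 09:15 at or before Strings Block starts 14:15 → clear.
Dress Rehearsal: ends 11:15 at or before Strings Block starts 14:15 → clear.
Chamber Soundcheck: ends 12:00 at or before Strings Block starts 14:15 → clear.
Rhythm Warm-up: ends 12:30 at or before Strings Block starts 14:15 → clear.
Tech Rehearsal: ends 14:15 at or before Strings Block starts 14:15 → clear.
Soloist Session: starts 14:45 at or after Strings Block ends 14:30 → clear.
Tech Warm-up: starts 15:00 at or after Strings Block ends 14:30 → clear.
Soloist Rehearsal: starts 15:15 at or after Strings Block ends 14:30 → clear.
Full Rehearsal: starts 18:00 at or after Strings Block ends 14:30 → clear.

Yes — the slot is free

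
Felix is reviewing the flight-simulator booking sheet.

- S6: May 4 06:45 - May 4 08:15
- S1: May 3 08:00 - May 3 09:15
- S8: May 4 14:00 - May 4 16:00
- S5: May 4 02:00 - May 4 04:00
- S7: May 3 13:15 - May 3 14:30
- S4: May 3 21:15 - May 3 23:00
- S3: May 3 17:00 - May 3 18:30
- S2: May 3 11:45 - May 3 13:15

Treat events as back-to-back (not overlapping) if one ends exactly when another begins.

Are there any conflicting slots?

No

Sorted by start: S1, S2, S7, S3, S4, S5, S6, S8.
S2 starts after S1 ends, so S1 has no further overlaps.
S7 starts exactly when S2 ends (back-to-back, no overlap), so S2 has no further overlaps.
S3 starts after S7 ends, so S7 has no further overlaps.
S4 starts after S3 ends, so S3 has no further overlaps.
S5 starts after S4 ends, so S4 has no further overlaps.
S6 starts after S5 ends, so S5 has no further overlaps.
S8 starts after S6 ends.
Every pair is clear; the schedule has no overlaps.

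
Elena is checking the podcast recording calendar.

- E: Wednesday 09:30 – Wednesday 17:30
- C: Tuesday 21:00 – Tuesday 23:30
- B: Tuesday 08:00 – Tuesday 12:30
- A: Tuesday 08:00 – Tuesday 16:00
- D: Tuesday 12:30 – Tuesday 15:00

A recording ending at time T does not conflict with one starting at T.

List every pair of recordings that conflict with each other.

A & B, A & D

Sorted by start: A, B, D, C, E.
B starts before A ends → A and B overlap.
D starts before A ends → A and D overlap.
C starts after A ends, so A has no further overlaps.
D starts exactly when B ends (back-to-back, no overlap), so B has no further overlaps.
C starts after D ends, so D has no further overlaps.
E starts after C ends.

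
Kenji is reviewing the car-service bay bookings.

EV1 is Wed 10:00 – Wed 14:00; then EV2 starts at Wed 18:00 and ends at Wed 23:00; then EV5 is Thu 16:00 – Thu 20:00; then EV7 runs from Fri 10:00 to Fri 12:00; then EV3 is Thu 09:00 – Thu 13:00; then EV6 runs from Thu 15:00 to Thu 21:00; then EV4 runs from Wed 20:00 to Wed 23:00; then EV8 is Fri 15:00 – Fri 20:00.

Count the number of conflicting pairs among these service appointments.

2

Sorted by start: EV1, EV2, EV4, EV3, EV6, EV5, EV7, EV8.
EV2 starts after EV1 ends, so nothing later overlaps EV1 either.
EV4 starts before EV2 ends → EV2 and EV4 overlap.
EV3 starts after EV2 ends, so nothing later overlaps EV2 either.
EV3 starts after EV4 ends, so nothing later overlaps EV4 either.
EV6 starts after EV3 ends, so nothing later overlaps EV3 either.
EV5 starts before EV6 ends → EV6 and EV5 overlap.
EV7 starts after EV6 ends, so nothing later overlaps EV6 either.
EV7 starts after EV5 ends, so nothing later overlaps EV5 either.
EV8 starts after EV7 ends.
Overlapping pairs: EV2 & EV4, EV5 & EV6 — 2 in total.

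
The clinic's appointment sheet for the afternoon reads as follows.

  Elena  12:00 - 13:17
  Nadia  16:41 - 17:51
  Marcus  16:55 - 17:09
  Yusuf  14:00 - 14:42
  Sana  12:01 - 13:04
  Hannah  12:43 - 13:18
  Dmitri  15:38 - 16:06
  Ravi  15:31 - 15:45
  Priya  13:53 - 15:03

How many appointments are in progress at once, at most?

3

Sort all start/end points and keep a running count:
12:00 start Elena → 1
12:01 start Sana → 2
12:43 start Hannah → 3
13:04 end Sana → 2
13:17 end Elena → 1
13:18 end Hannah → 0
13:53 start Priya → 1
14:00 start Yusuf → 2
14:42 end Yusuf → 1
15:03 end Priya → 0
15:31 start Ravi → 1
15:38 start Dmitri → 2
15:45 end Ravi → 1
16:06 end Dmitri → 0
16:41 start Nadia → 1
16:55 start Marcus → 2
17:09 end Marcus → 1
17:51 end Nadia → 0
Peak is 3, at 12:43 (Elena, Hannah, Sana).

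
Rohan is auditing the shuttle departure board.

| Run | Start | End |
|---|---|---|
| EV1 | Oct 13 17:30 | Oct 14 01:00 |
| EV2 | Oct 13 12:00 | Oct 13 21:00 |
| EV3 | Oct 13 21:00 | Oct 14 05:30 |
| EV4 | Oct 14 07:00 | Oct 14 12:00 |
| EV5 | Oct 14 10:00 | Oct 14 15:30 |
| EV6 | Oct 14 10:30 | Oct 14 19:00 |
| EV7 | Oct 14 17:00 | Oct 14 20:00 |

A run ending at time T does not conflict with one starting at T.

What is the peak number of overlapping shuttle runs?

3

Sort all start/end points and keep a running count:
Oct 13 12:00 start EV2 → 1
Oct 13 17:30 start EV1 → 2
Oct 13 21:00 end EV2 → 1
Oct 13 21:00 start EV3 → 2
Oct 14 01:00 end EV1 → 1
Oct 14 05:30 end EV3 → 0
Oct 14 07:00 start EV4 → 1
Oct 14 10:00 start EV5 → 2
Oct 14 10:30 start EV6 → 3
Oct 14 12:00 end EV4 → 2
Oct 14 15:30 end EV5 → 1
Oct 14 17:00 start EV7 → 2
Oct 14 19:00 end EV6 → 1
Oct 14 20:00 end EV7 → 0
Peak is 3, at Oct 14 10:30 (EV4, EV5, EV6).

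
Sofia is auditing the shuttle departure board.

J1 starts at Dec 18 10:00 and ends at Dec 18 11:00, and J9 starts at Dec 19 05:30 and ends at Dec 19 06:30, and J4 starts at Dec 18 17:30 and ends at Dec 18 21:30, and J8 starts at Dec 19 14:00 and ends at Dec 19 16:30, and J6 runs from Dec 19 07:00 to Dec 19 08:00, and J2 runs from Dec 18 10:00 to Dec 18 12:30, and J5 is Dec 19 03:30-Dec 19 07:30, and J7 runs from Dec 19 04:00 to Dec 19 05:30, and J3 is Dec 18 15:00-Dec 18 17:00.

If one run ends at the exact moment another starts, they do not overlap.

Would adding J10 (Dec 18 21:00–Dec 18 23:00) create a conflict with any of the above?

J1: ends Dec 18 11:00 at or before J10 starts Dec 18 21:00 → clear.
J2: ends Dec 18 12:30 at or before J10 starts Dec 18 21:00 → clear.
J3: ends Dec 18 17:00 at or before J10 starts Dec 18 21:00 → clear.
J4: starts Dec 18 17:30 before J10 ends Dec 18 23:00, and ends Dec 18 21:30 after J10 starts Dec 18 21:00 → overlap.
J5: starts Dec 19 03:30 at or after J10 ends Dec 18 23:00 → clear.
J7: starts Dec 19 04:00 at or after J10 ends Dec 18 23:00 → clear.
J9: starts Dec 19 05:30 at or after J10 ends Dec 18 23:00 → clear.
J6: starts Dec 19 07:00 at or after J10 ends Dec 18 23:00 → clear.
J8: starts Dec 19 14:00 at or after J10 ends Dec 18 23:00 → clear.
J10 overlaps J4.

Yes — it overlaps J4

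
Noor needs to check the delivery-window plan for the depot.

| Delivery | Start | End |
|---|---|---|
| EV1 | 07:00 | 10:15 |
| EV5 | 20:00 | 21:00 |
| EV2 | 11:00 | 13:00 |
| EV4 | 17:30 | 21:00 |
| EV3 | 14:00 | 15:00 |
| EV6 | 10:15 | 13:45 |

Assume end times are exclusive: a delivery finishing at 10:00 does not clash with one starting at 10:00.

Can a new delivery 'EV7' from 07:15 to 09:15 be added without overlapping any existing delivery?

EV1: starts 07:00 before EV7 ends 09:15, and ends 10:15 after EV7 starts 07:15 → overlap.
EV6: starts 10:15 at or after EV7 ends 09:15 → clear.
EV2: starts 11:00 at or after EV7 ends 09:15 → clear.
EV3: starts 14:00 at or after EV7 ends 09:15 → clear.
EV4: starts 17:30 at or after EV7 ends 09:15 → clear.
EV5: starts 20:00 at or after EV7 ends 09:15 → clear.
EV7 overlaps EV1.

No — it overlaps EV1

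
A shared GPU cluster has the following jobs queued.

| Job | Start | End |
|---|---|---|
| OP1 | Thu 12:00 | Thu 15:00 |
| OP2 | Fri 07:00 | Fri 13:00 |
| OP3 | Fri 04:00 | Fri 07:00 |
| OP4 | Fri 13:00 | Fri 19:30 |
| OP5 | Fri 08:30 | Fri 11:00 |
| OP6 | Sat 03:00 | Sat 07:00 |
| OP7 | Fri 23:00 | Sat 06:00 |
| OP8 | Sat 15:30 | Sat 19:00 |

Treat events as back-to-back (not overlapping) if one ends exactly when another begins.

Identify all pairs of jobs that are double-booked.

OP2 & OP5, OP6 & OP7

Two intervals overlap when each starts before the other ends.
Sorted by start: OP1, OP3, OP2, OP5, OP4, OP7, OP6, OP8.
OP3 starts after OP1 ends, so nothing later overlaps OP1 either.
OP2 starts exactly when OP3 ends (back-to-back, no overlap), so nothing later overlaps OP3 either.
OP5 starts before OP2 ends → OP2 and OP5 overlap.
OP4 starts exactly when OP2 ends (back-to-back, no overlap), so nothing later overlaps OP2 either.
OP4 starts after OP5 ends, so nothing later overlaps OP5 either.
OP7 starts after OP4 ends, so nothing later overlaps OP4 either.
OP6 starts before OP7 ends → OP7 and OP6 overlap.
OP8 starts after OP7 ends.
OP8 starts after OP6 ends.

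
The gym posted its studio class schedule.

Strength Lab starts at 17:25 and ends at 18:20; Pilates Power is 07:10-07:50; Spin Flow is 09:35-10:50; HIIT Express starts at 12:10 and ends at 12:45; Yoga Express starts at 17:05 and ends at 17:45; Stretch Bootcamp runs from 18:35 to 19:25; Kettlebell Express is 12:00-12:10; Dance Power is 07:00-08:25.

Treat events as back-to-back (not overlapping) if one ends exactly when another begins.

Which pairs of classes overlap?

Dance Power & Pilates Power, Strength Lab & Yoga Express

Check each pair: they overlap iff neither finishes before the other starts.
Sorted by start: Dance Power, Pilates Power, Spin Flow, Kettlebell Express, HIIT Express, Yoga Express, Strength Lab, Stretch Bootcamp.
Pilates Power starts before Dance Power ends → Dance Power and Pilates Power overlap.
Spin Flow starts after Dance Power ends, so Dance Power has no further overlaps.
Spin Flow starts after Pilates Power ends, so Pilates Power has no further overlaps.
Kettlebell Express starts after Spin Flow ends, so Spin Flow has no further overlaps.
HIIT Express starts exactly when Kettlebell Express ends (back-to-back, no overlap), so Kettlebell Express has no further overlaps.
Yoga Express starts after HIIT Express ends, so HIIT Express has no further overlaps.
Strength Lab starts before Yoga Express ends → Yoga Express and Strength Lab overlap.
Stretch Bootcamp starts after Yoga Express ends.
Stretch Bootcamp starts after Strength Lab ends.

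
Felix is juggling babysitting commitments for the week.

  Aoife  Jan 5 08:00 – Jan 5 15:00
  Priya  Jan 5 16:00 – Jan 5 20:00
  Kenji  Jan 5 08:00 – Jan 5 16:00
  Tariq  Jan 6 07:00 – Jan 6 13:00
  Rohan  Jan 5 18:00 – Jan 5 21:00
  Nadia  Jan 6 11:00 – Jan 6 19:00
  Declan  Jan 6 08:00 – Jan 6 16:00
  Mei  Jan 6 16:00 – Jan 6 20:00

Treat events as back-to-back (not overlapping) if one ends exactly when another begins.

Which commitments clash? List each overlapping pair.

Aoife & Kenji, Declan & Nadia, Declan & Tariq, Mei & Nadia, Nadia & Tariq, Priya & Rohan

Check each pair: they overlap iff neither finishes before the other starts.
Sorted by start: Aoife, Kenji, Priya, Rohan, Tariq, Declan, Nadia, Mei.
Kenji starts before Aoife ends → Aoife and Kenji overlap.
Priya starts after Aoife ends; Aoife is clear from here.
Priya starts exactly when Kenji ends (back-to-back, no overlap); Kenji is clear from here.
Rohan starts before Priya ends → Priya and Rohan overlap.
Tariq starts after Priya ends; Priya is clear from here.
Tariq starts after Rohan ends; Rohan is clear from here.
Declan starts before Tariq ends → Tariq and Declan overlap.
Nadia starts before Tariq ends → Tariq and Nadia overlap.
Mei starts after Tariq ends.
Nadia starts before Declan ends → Declan and Nadia overlap.
Mei starts exactly when Declan ends (back-to-back, no overlap).
Mei starts before Nadia ends → Nadia and Mei overlap.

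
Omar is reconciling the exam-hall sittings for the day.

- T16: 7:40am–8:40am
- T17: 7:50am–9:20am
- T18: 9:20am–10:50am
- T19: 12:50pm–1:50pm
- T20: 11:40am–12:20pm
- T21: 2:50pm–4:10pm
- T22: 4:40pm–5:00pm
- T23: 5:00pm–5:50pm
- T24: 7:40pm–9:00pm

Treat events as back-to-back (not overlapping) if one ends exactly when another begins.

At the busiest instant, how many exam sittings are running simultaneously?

2

Walk through starts and ends in time order (an end at T is processed before a start at T):
7:40am start T16 → 1
7:50am start T17 → 2
8:40am end T16 → 1
9:20am end T17 → 0
9:20am start T18 → 1
10:50am end T18 → 0
11:40am start T20 → 1
12:20pm end T20 → 0
12:50pm start T19 → 1
1:50pm end T19 → 0
2:50pm start T21 → 1
4:10pm end T21 → 0
4:40pm start T22 → 1
5:00pm end T22 → 0
5:00pm start T23 → 1
5:50pm end T23 → 0
7:40pm start T24 → 1
9:00pm end T24 → 0
Peak is 2, at 7:50am (T16, T17).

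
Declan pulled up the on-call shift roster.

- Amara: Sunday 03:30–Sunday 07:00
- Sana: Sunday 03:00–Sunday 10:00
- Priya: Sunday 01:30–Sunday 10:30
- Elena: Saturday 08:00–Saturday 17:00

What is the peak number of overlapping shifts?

3

Sort all start/end points and keep a running count:
Saturday 08:00 start Elena → 1
Saturday 17:00 end Elena → 0
Sunday 01:30 start Priya → 1
Sunday 03:00 start Sana → 2
Sunday 03:30 start Amara → 3
Sunday 07:00 end Amara → 2
Sunday 10:00 end Sana → 1
Sunday 10:30 end Priya → 0
Peak is 3, at Sunday 03:30 (Amara, Priya, Sana).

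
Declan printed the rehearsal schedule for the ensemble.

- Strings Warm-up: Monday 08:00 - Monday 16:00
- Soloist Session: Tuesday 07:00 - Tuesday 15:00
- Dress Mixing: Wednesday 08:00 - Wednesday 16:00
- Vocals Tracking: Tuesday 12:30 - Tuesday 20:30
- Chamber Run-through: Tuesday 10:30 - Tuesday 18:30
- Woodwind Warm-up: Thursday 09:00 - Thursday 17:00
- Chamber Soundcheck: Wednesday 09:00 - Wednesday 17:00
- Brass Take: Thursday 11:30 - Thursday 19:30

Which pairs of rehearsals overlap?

Check each pair: they overlap iff neither finishes before the other starts.
Sorted by start: Strings Warm-up, Soloist Session, Chamber Run-through, Vocals Tracking, Dress Mixing, Chamber Soundcheck, Woodwind Warm-up, Brass Take.
Soloist Session starts after Strings Warm-up ends — done with Strings Warm-up.
Chamber Run-through starts before Soloist Session ends → Soloist Session and Chamber Run-through overlap.
Vocals Tracking starts before Soloist Session ends → Soloist Session and Vocals Tracking overlap.
Dress Mixing starts after Soloist Session ends — done with Soloist Session.
Vocals Tracking starts before Chamber Run-through ends → Chamber Run-through and Vocals Tracking overlap.
Dress Mixing starts after Chamber Run-through ends — done with Chamber Run-through.
Dress Mixing starts after Vocals Tracking ends — done with Vocals Tracking.
Chamber Soundcheck starts before Dress Mixing ends → Dress Mixing and Chamber Soundcheck overlap.
Woodwind Warm-up starts after Dress Mixing ends — done with Dress Mixing.
Woodwind Warm-up starts after Chamber Soundcheck ends — done with Chamber Soundcheck.
Brass Take starts before Woodwind Warm-up ends → Woodwind Warm-up and Brass Take overlap.

Brass Take & Woodwind Warm-up, Chamber Run-through & Soloist Session, Chamber Run-through & Vocals Tracking, Chamber Soundcheck & Dress Mixing, Soloist Session & Vocals Tracking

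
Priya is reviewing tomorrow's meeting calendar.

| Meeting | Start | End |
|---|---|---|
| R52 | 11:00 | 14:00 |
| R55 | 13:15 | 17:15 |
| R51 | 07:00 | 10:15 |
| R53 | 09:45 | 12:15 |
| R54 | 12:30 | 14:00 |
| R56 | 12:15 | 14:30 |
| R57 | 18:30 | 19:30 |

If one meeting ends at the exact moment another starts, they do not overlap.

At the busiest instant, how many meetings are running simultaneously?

Sweep the timeline, counting +1 at each start and −1 at each end (ends before starts at a tie):
07:00 start R51 → 1
09:45 start R53 → 2
10:15 end R51 → 1
11:00 start R52 → 2
12:15 end R53 → 1
12:15 start R56 → 2
12:30 start R54 → 3
13:15 start R55 → 4
14:00 end R52 → 3
14:00 end R54 → 2
14:30 end R56 → 1
17:15 end R55 → 0
18:30 start R57 → 1
19:30 end R57 → 0
Peak is 4, at 13:15 (R52, R54, R55, R56).

4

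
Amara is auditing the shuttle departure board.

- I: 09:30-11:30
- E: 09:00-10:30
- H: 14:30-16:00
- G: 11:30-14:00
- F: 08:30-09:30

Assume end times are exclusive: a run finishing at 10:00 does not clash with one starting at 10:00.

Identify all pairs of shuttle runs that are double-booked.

Check each pair: they overlap iff neither finishes before the other starts.
Sorted by start: F, E, I, G, H.
E starts before F ends → F and E overlap.
I starts exactly when F ends (back-to-back, no overlap), so F has no further overlaps.
I starts before E ends → E and I overlap.
G starts after E ends, so E has no further overlaps.
G starts exactly when I ends (back-to-back, no overlap), so I has no further overlaps.
H starts after G ends.

E & F, E & I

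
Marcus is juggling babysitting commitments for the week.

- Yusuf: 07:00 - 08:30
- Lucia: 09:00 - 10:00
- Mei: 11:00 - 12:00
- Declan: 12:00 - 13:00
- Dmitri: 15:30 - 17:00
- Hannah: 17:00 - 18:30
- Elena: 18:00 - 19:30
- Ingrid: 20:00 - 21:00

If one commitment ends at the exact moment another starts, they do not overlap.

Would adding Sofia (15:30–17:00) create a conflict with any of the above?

Yusuf: ends 08:30 at or before Sofia starts 15:30 → clear.
Lucia: ends 10:00 at or before Sofia starts 15:30 → clear.
Mei: ends 12:00 at or before Sofia starts 15:30 → clear.
Declan: ends 13:00 at or before Sofia starts 15:30 → clear.
Dmitri: starts 15:30 before Sofia ends 17:00, and ends 17:00 after Sofia starts 15:30 → overlap.
Hannah: starts 17:00 at or after Sofia ends 17:00 → clear.
Elena: starts 18:00 at or after Sofia ends 17:00 → clear.
Ingrid: starts 20:00 at or after Sofia ends 17:00 → clear.
Sofia overlaps Dmitri.

Yes — it overlaps Dmitri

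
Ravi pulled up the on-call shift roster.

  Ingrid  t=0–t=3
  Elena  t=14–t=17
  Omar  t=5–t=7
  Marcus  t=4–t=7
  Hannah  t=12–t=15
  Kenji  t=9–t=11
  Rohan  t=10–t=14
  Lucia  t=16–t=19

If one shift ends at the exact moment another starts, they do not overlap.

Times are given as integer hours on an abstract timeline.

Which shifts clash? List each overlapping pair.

Sorted by start: Ingrid, Marcus, Omar, Kenji, Rohan, Hannah, Elena, Lucia.
Marcus starts after Ingrid ends; Ingrid is clear from here.
Omar starts before Marcus ends → Marcus and Omar overlap.
Kenji starts after Marcus ends; Marcus is clear from here.
Kenji starts after Omar ends; Omar is clear from here.
Rohan starts before Kenji ends → Kenji and Rohan overlap.
Hannah starts after Kenji ends; Kenji is clear from here.
Hannah starts before Rohan ends → Rohan and Hannah overlap.
Elena starts exactly when Rohan ends (back-to-back, no overlap); Rohan is clear from here.
Elena starts before Hannah ends → Hannah and Elena overlap.
Lucia starts after Hannah ends.
Lucia starts before Elena ends → Elena and Lucia overlap.

Elena & Hannah, Elena & Lucia, Hannah & Rohan, Kenji & Rohan, Marcus & Omar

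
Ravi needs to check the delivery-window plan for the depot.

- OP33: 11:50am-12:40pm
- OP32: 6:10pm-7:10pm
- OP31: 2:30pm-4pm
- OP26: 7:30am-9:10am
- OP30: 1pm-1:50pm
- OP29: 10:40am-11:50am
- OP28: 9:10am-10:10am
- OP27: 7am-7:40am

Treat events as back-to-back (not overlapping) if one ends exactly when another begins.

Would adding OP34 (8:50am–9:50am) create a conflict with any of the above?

OP27: ends 7:40am at or before OP34 starts 8:50am → clear.
OP26: starts 7:30am before OP34 ends 9:50am, and ends 9:10am after OP34 starts 8:50am → overlap.
OP28: starts 9:10am before OP34 ends 9:50am, and ends 10:10am after OP34 starts 8:50am → overlap.
OP29: starts 10:40am at or after OP34 ends 9:50am → clear.
OP33: starts 11:50am at or after OP34 ends 9:50am → clear.
OP30: starts 1pm at or after OP34 ends 9:50am → clear.
OP31: starts 2:30pm at or after OP34 ends 9:50am → clear.
OP32: starts 6:10pm at or after OP34 ends 9:50am → clear.
OP34 overlaps OP26, OP28.

Yes — it overlaps OP26, OP28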